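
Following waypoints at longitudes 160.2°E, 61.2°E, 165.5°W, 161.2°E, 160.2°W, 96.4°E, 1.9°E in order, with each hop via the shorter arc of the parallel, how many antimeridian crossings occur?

4

Leg 1: +160.2° → +61.2°, shortest Δλ = -99.0° (west) — does not cross 180°.
Leg 2: +61.2° → -165.5°, shortest Δλ = 133.3° (east) — crosses 180°.
Leg 3: -165.5° → +161.2°, shortest Δλ = -33.3° (west) — crosses 180°.
Leg 4: +161.2° → -160.2°, shortest Δλ = 38.6° (east) — crosses 180°.
Leg 5: -160.2° → +96.4°, shortest Δλ = -103.4° (west) — crosses 180°.
Leg 6: +96.4° → +1.9°, shortest Δλ = -94.5° (west) — does not cross 180°.
Total crossings: 4.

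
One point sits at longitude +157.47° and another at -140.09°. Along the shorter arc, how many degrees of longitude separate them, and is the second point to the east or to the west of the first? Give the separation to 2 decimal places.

Raw difference: -140.09 − 157.47 = -297.56°.
Normalise into (−180°, 180°]: -297.56° + 360° = 62.44°.
Positive ⇒ the second point lies to the east; separation 62.44°.

62.44° east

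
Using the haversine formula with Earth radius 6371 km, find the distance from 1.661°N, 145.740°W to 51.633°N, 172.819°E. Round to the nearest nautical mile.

3651 nmi

Δλ = 172.819 − -145.740 = 318.559°; wrapped into (−180°, 180°]: -41.441°.
Δφ = 51.633 − 1.661 = 49.972°.
a = sin²(Δφ/2) + cos φ₁ · cos φ₂ · sin²(Δλ/2) = 0.256086.
c = 2·atan2(√a, √(1−a)) = 1.06120 rad → d = 6371·c ≈ 6760.88 km ≈ 3650.58 nmi.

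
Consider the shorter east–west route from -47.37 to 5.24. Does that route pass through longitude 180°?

Signed shortest Δλ = ((5.24 − -47.37 + 180) mod 360) − 180 = 52.61°.
Going east by 52.61° from -47.37° reaches +5.24° without touching 180°.

No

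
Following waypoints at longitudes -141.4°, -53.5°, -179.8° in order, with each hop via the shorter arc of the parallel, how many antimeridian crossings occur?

Leg 1: -141.4° → -53.5°, shortest Δλ = 87.9° (east) — does not cross 180°.
Leg 2: -53.5° → -179.8°, shortest Δλ = -126.3° (west) — does not cross 180°.
Total crossings: 0.

0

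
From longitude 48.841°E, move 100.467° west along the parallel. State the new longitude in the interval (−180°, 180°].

51.626°W

Start at +48.841°; shift −100.467° → -51.626°.
-51.626° already lies in (−180°, 180°].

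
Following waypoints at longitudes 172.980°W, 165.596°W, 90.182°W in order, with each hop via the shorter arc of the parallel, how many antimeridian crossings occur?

Leg 1: -172.980° → -165.596°, shortest Δλ = 7.384° (east) — does not cross 180°.
Leg 2: -165.596° → -90.182°, shortest Δλ = 75.414° (east) — does not cross 180°.
Total crossings: 0.

0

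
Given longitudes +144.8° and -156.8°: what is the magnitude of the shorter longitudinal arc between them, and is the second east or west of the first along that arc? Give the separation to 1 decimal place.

58.4° east

Raw difference: -156.8 − 144.8 = -301.6°.
Normalise into (−180°, 180°]: -301.6° + 360° = 58.4°.
Positive ⇒ the second point lies to the east; separation 58.4°.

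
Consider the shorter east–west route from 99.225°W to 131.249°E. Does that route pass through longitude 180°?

Yes

Naïve |131.249 − -99.225| = 230.474° > 180°, so the shorter arc goes the other way round — across 180°.
Signed shortest Δλ = ((131.249 − -99.225 + 180) mod 360) − 180 = -129.526°.
Going west by 129.526° from -99.225° passes through 180° before reaching +131.249°.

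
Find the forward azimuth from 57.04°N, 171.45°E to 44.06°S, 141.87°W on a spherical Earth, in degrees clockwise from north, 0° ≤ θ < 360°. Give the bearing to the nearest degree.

Δλ = -141.87 − 171.45 = -313.32°; wrapped into (−180°, 180°]: 46.68°.
θ = atan2( sin Δλ · cos φ₂ , cos φ₁ · sin φ₂ − sin φ₁ · cos φ₂ · cos Δλ )
  = atan2(0.52281, -0.79201) = 146.571° → normalised to [0°, 360°): 146.571°.

147°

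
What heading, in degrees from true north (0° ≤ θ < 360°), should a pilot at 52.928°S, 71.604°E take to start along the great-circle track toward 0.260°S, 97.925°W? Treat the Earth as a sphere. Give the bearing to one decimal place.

Δλ = -97.925 − 71.604 = -169.529°.
θ = atan2( sin Δλ · cos φ₂ , cos φ₁ · sin φ₂ − sin φ₁ · cos φ₂ · cos Δλ )
  = atan2(-0.18174, -0.78732) = -167.002° → normalised to [0°, 360°): 192.998°.

193.0°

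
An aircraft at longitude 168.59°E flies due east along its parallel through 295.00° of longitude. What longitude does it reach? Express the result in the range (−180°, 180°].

103.59°E

Start at +168.59°; shift +295.00° → +463.59°.
+463.59° lies outside (−180°, 180°]; subtract 360° → +103.59°.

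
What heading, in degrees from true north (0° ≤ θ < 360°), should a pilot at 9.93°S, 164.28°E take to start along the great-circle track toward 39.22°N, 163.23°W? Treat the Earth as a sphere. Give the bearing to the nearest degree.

Δλ = -163.23 − 164.28 = -327.51°; wrapped into (−180°, 180°]: 32.49°.
θ = atan2( sin Δλ · cos φ₂ , cos φ₁ · sin φ₂ − sin φ₁ · cos φ₂ · cos Δλ )
  = atan2(0.41614, 0.73551) = 29.501° → normalised to [0°, 360°): 29.501°.

30°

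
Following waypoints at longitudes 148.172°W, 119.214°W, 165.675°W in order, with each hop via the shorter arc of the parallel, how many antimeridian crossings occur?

Leg 1: -148.172° → -119.214°, shortest Δλ = 28.958° (east) — does not cross 180°.
Leg 2: -119.214° → -165.675°, shortest Δλ = -46.461° (west) — does not cross 180°.
Total crossings: 0.

0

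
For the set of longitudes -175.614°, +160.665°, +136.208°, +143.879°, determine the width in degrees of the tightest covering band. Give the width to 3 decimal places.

Sort the longitudes: -175.614°, +136.208°, +143.879°, +160.665°.
Eastward gaps between consecutive values (wrapping around): 311.822°, 7.671°, 16.786°, 23.721°.
Largest gap = 311.822° ⇒ minimal covering band is its complement: 360° − 311.822° = 48.178°.
Band runs from +136.208° eastward to -175.614°, crossing the antimeridian.

48.178°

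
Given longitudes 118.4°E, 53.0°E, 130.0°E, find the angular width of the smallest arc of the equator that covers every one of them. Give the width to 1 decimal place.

77.0°

Sort the longitudes: +53.0°, +118.4°, +130.0°.
Eastward gaps between consecutive values (wrapping around): 65.4°, 11.6°, 283.0°.
Largest gap = 283.0° ⇒ minimal covering band is its complement: 360° − 283.0° = 77.0°.
Band runs from +53.0° eastward to +130.0°.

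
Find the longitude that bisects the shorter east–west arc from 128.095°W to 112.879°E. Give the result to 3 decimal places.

Signed shortest Δλ from -128.095° to +112.879° is -119.026°.
Midpoint longitude = -128.095° + (-119.026°)/2 = -128.095° − 59.513° = -187.608°.
Normalise into (−180°, 180°]: +172.392°.
(The naïve average (-128.095 + +112.879)/2 = -7.608° is on the wrong side of the globe.)

172.392°E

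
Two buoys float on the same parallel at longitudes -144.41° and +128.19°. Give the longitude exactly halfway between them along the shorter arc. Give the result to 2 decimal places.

Signed shortest Δλ from -144.41° to +128.19° is -87.40°.
Midpoint longitude = -144.41° + (-87.40°)/2 = -144.41° − 43.70° = -188.11°.
Normalise into (−180°, 180°]: +171.89°.
(The naïve average (-144.41 + +128.19)/2 = -8.11° is on the wrong side of the globe.)

+171.89°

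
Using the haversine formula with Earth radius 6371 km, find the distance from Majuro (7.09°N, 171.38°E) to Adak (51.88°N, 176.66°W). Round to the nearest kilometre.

5100 km

Δλ = -176.66 − 171.38 = -348.04°; wrapped into (−180°, 180°]: 11.96°.
Δφ = 51.88 − 7.09 = 44.79°.
a = sin²(Δφ/2) + cos φ₁ · cos φ₂ · sin²(Δλ/2) = 0.151802.
c = 2·atan2(√a, √(1−a)) = 0.80043 rad → d = 6371·c ≈ 5099.56 km.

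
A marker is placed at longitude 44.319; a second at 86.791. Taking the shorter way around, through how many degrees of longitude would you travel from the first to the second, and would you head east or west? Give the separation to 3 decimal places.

Raw difference: 86.791 − 44.319 = 42.472°.
Normalise into (−180°, 180°]: 42.472° stays 42.472°.
Positive ⇒ the second point lies to the east; separation 42.472°.

42.472° east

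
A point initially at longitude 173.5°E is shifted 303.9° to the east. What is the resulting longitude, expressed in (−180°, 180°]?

Start at +173.5°; shift +303.9° → +477.4°.
+477.4° lies outside (−180°, 180°]; subtract 360° → +117.4°.

117.4°E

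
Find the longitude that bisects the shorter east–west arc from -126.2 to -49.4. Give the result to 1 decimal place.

Signed shortest Δλ from -126.2° to -49.4° is +76.8°.
Midpoint longitude = -126.2° + (+76.8°)/2 = -126.2° + 38.4° = -87.8°.

-87.8°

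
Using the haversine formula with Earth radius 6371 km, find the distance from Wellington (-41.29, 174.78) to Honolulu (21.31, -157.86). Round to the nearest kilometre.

7511 km

Δλ = -157.86 − 174.78 = -332.64°; wrapped into (−180°, 180°]: 27.36°.
Δφ = 21.31 − -41.29 = 62.60°.
a = sin²(Δφ/2) + cos φ₁ · cos φ₂ · sin²(Δλ/2) = 0.309053.
c = 2·atan2(√a, √(1−a)) = 1.17895 rad → d = 6371·c ≈ 7511.10 km.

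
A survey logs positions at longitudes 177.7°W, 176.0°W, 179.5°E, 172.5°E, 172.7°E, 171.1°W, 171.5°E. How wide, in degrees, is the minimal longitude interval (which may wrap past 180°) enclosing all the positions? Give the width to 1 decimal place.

17.4°

Sort the longitudes: -177.7°, -176.0°, -171.1°, +171.5°, +172.5°, +172.7°, +179.5°.
Eastward gaps between consecutive values (wrapping around): 1.7°, 4.9°, 342.6°, 1.0°, 0.2°, 6.8°, 2.8°.
Largest gap = 342.6° ⇒ minimal covering band is its complement: 360° − 342.6° = 17.4°.
Band runs from +171.5° eastward to -171.1°, crossing the antimeridian.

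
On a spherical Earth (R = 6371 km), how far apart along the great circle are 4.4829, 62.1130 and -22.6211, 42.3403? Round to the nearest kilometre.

Δλ = 42.3403 − 62.1130 = -19.7727°.
Δφ = -22.6211 − 4.4829 = -27.1040°.
a = sin²(Δφ/2) + cos φ₁ · cos φ₂ · sin²(Δλ/2) = 0.082037.
c = 2·atan2(√a, √(1−a)) = 0.58098 rad → d = 6371·c ≈ 3701.42 km.

3701 km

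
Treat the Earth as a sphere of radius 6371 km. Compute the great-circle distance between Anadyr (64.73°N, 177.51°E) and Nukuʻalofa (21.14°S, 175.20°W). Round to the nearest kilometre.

9569 km

Δλ = -175.20 − 177.51 = -352.71°; wrapped into (−180°, 180°]: 7.29°.
Δφ = -21.14 − 64.73 = -85.87°.
a = sin²(Δφ/2) + cos φ₁ · cos φ₂ · sin²(Δλ/2) = 0.465599.
c = 2·atan2(√a, √(1−a)) = 1.50194 rad → d = 6371·c ≈ 9568.86 km.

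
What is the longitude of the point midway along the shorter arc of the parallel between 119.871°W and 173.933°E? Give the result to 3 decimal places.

152.969°W

Signed shortest Δλ from -119.871° to +173.933° is -66.196°.
Midpoint longitude = -119.871° + (-66.196°)/2 = -119.871° − 33.098° = -152.969°.
(The naïve average (-119.871 + +173.933)/2 = 27.031° is on the wrong side of the globe.)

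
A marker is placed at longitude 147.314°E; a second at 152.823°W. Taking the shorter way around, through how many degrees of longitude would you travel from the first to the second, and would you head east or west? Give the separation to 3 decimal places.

59.863° east

Raw difference: -152.823 − 147.314 = -300.137°.
Normalise into (−180°, 180°]: -300.137° + 360° = 59.863°.
Positive ⇒ the second point lies to the east; separation 59.863°.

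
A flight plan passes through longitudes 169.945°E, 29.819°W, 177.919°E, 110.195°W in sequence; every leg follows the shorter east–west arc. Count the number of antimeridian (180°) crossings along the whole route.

Leg 1: +169.945° → -29.819°, shortest Δλ = 160.236° (east) — crosses 180°.
Leg 2: -29.819° → +177.919°, shortest Δλ = -152.262° (west) — crosses 180°.
Leg 3: +177.919° → -110.195°, shortest Δλ = 71.886° (east) — crosses 180°.
Total crossings: 3.

3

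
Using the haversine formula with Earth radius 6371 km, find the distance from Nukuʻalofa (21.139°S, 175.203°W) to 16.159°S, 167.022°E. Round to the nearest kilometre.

Δλ = 167.022 − -175.203 = 342.225°; wrapped into (−180°, 180°]: -17.775°.
Δφ = -16.159 − -21.139 = 4.980°.
a = sin²(Δφ/2) + cos φ₁ · cos φ₂ · sin²(Δλ/2) = 0.023270.
c = 2·atan2(√a, √(1−a)) = 0.30629 rad → d = 6371·c ≈ 1951.37 km.

1951 km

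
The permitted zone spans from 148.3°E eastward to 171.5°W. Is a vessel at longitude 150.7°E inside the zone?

Band width going east from +148.3° to -171.5°: ((-171.5 − 148.3) mod 360) = 40.2°.
Offset of +150.7° east of the west edge: ((150.7 − 148.3) mod 360) = 2.4°.
2.4° ≤ 40.2° ⇒ inside.

Yes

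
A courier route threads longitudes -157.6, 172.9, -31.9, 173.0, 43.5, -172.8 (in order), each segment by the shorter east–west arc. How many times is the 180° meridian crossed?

4

Leg 1: -157.6° → +172.9°, shortest Δλ = -29.5° (west) — crosses 180°.
Leg 2: +172.9° → -31.9°, shortest Δλ = 155.2° (east) — crosses 180°.
Leg 3: -31.9° → +173.0°, shortest Δλ = -155.1° (west) — crosses 180°.
Leg 4: +173.0° → +43.5°, shortest Δλ = -129.5° (west) — does not cross 180°.
Leg 5: +43.5° → -172.8°, shortest Δλ = 143.7° (east) — crosses 180°.
Total crossings: 4.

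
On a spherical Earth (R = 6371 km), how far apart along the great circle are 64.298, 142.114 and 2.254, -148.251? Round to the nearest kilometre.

Δλ = -148.251 − 142.114 = -290.365°; wrapped into (−180°, 180°]: 69.635°.
Δφ = 2.254 − 64.298 = -62.044°.
a = sin²(Δφ/2) + cos φ₁ · cos φ₂ · sin²(Δλ/2) = 0.406877.
c = 2·atan2(√a, √(1−a)) = 1.38346 rad → d = 6371·c ≈ 8814.00 km.

8814 km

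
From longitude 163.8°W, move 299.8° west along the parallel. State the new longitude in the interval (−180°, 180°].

103.6°W

Start at -163.8°; shift −299.8° → -463.6°.
-463.6° lies outside (−180°, 180°]; add 360° → -103.6°.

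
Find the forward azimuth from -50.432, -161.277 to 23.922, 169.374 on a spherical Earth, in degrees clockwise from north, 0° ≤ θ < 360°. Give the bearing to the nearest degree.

333°

Δλ = 169.374 − -161.277 = 330.651°; wrapped into (−180°, 180°]: -29.349°.
θ = atan2( sin Δλ · cos φ₂ , cos φ₁ · sin φ₂ − sin φ₁ · cos φ₂ · cos Δλ )
  = atan2(-0.44803, 0.87250) = -27.180° → normalised to [0°, 360°): 332.820°.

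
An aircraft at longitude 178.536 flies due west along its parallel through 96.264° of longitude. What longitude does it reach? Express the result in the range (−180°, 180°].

Start at +178.536°; shift −96.264° → +82.272°.
+82.272° already lies in (−180°, 180°].

+82.272°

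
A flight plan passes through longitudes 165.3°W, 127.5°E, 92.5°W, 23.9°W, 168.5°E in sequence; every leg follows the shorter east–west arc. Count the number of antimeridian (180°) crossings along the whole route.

3

Leg 1: -165.3° → +127.5°, shortest Δλ = -67.2° (west) — crosses 180°.
Leg 2: +127.5° → -92.5°, shortest Δλ = 140.0° (east) — crosses 180°.
Leg 3: -92.5° → -23.9°, shortest Δλ = 68.6° (east) — does not cross 180°.
Leg 4: -23.9° → +168.5°, shortest Δλ = -167.6° (west) — crosses 180°.
Total crossings: 3.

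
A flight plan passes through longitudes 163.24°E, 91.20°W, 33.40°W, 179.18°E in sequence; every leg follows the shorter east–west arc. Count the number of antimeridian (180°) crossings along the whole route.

2

Leg 1: +163.24° → -91.20°, shortest Δλ = 105.56° (east) — crosses 180°.
Leg 2: -91.20° → -33.40°, shortest Δλ = 57.8° (east) — does not cross 180°.
Leg 3: -33.40° → +179.18°, shortest Δλ = -147.42° (west) — crosses 180°.
Total crossings: 2.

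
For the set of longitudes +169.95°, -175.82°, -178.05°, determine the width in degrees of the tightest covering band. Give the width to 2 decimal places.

Sort the longitudes: -178.05°, -175.82°, +169.95°.
Eastward gaps between consecutive values (wrapping around): 2.23°, 345.77°, 12.00°.
Largest gap = 345.77° ⇒ minimal covering band is its complement: 360° − 345.77° = 14.23°.
Band runs from +169.95° eastward to -175.82°, crossing the antimeridian.

14.23°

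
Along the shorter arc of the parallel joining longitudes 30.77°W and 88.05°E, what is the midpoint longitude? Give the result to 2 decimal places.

Signed shortest Δλ from -30.77° to +88.05° is +118.82°.
Midpoint longitude = -30.77° + (+118.82°)/2 = -30.77° + 59.41° = +28.64°.

28.64°E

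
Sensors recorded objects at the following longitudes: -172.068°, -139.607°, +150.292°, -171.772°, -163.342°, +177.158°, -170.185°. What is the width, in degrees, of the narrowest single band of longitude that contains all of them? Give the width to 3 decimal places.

70.101°

Sort the longitudes: -172.068°, -171.772°, -170.185°, -163.342°, -139.607°, +150.292°, +177.158°.
Eastward gaps between consecutive values (wrapping around): 0.296°, 1.587°, 6.843°, 23.735°, 289.899°, 26.866°, 10.774°.
Largest gap = 289.899° ⇒ minimal covering band is its complement: 360° − 289.899° = 70.101°.
Band runs from +150.292° eastward to -139.607°, crossing the antimeridian.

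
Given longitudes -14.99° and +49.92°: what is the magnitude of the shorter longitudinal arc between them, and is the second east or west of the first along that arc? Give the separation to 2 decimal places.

Raw difference: 49.92 − -14.99 = 64.91°.
Normalise into (−180°, 180°]: 64.91° stays 64.91°.
Positive ⇒ the second point lies to the east; separation 64.91°.

64.91° east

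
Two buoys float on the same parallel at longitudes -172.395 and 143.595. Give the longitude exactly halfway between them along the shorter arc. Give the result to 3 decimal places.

Signed shortest Δλ from -172.395° to +143.595° is -44.010°.
Midpoint longitude = -172.395° + (-44.010°)/2 = -172.395° − 22.005° = -194.400°.
Normalise into (−180°, 180°]: +165.600°.
(The naïve average (-172.395 + +143.595)/2 = -14.4° is on the wrong side of the globe.)

+165.600°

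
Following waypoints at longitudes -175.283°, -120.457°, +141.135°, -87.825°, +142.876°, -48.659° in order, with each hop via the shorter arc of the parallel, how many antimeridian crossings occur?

Leg 1: -175.283° → -120.457°, shortest Δλ = 54.826° (east) — does not cross 180°.
Leg 2: -120.457° → +141.135°, shortest Δλ = -98.408° (west) — crosses 180°.
Leg 3: +141.135° → -87.825°, shortest Δλ = 131.04° (east) — crosses 180°.
Leg 4: -87.825° → +142.876°, shortest Δλ = -129.299° (west) — crosses 180°.
Leg 5: +142.876° → -48.659°, shortest Δλ = 168.465° (east) — crosses 180°.
Total crossings: 4.

4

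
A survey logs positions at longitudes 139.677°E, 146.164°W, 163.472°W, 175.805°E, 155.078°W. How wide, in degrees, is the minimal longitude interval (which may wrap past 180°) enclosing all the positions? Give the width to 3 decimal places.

74.159°

Sort the longitudes: -163.472°, -155.078°, -146.164°, +139.677°, +175.805°.
Eastward gaps between consecutive values (wrapping around): 8.394°, 8.914°, 285.841°, 36.128°, 20.723°.
Largest gap = 285.841° ⇒ minimal covering band is its complement: 360° − 285.841° = 74.159°.
Band runs from +139.677° eastward to -146.164°, crossing the antimeridian.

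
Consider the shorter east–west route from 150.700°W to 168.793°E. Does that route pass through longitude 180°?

Naïve |168.793 − -150.700| = 319.493° > 180°, so the shorter arc goes the other way round — across 180°.
Signed shortest Δλ = ((168.793 − -150.700 + 180) mod 360) − 180 = -40.507°.
Going west by 40.507° from -150.700° passes through 180° before reaching +168.793°.

Yes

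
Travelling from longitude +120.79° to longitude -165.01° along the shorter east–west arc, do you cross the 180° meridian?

Yes

Naïve |-165.01 − 120.79| = 285.8° > 180°, so the shorter arc goes the other way round — across 180°.
Signed shortest Δλ = ((-165.01 − 120.79 + 180) mod 360) − 180 = 74.2°.
Going east by 74.2° from +120.79° passes through 180° before reaching -165.01°.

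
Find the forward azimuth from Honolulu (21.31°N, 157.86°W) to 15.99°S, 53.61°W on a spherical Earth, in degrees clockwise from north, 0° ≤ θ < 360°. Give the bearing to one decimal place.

100.4°

Δλ = -53.61 − -157.86 = 104.25°.
θ = atan2( sin Δλ · cos φ₂ , cos φ₁ · sin φ₂ − sin φ₁ · cos φ₂ · cos Δλ )
  = atan2(0.93173, -0.17064) = 100.378° → normalised to [0°, 360°): 100.378°.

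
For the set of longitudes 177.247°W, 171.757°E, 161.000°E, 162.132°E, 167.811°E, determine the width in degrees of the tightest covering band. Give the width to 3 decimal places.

Sort the longitudes: -177.247°, +161.000°, +162.132°, +167.811°, +171.757°.
Eastward gaps between consecutive values (wrapping around): 338.247°, 1.132°, 5.679°, 3.946°, 10.996°.
Largest gap = 338.247° ⇒ minimal covering band is its complement: 360° − 338.247° = 21.753°.
Band runs from +161.000° eastward to -177.247°, crossing the antimeridian.

21.753°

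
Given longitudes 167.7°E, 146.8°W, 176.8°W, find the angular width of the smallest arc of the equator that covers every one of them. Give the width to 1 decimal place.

Sort the longitudes: -176.8°, -146.8°, +167.7°.
Eastward gaps between consecutive values (wrapping around): 30.0°, 314.5°, 15.5°.
Largest gap = 314.5° ⇒ minimal covering band is its complement: 360° − 314.5° = 45.5°.
Band runs from +167.7° eastward to -146.8°, crossing the antimeridian.

45.5°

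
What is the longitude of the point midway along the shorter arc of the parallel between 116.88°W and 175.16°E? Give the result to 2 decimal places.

Signed shortest Δλ from -116.88° to +175.16° is -67.96°.
Midpoint longitude = -116.88° + (-67.96°)/2 = -116.88° − 33.98° = -150.86°.
(The naïve average (-116.88 + +175.16)/2 = 29.14° is on the wrong side of the globe.)

150.86°W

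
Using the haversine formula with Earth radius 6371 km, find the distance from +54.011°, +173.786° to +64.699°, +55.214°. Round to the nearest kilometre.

5816 km

Δλ = 55.214 − 173.786 = -118.572°.
Δφ = 64.699 − 54.011 = 10.688°.
a = sin²(Δφ/2) + cos φ₁ · cos φ₂ · sin²(Δλ/2) = 0.194298.
c = 2·atan2(√a, √(1−a)) = 0.91296 rad → d = 6371·c ≈ 5816.48 km.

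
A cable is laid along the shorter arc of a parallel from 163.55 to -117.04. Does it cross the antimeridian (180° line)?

Naïve |-117.04 − 163.55| = 280.59° > 180°, so the shorter arc goes the other way round — across 180°.
Signed shortest Δλ = ((-117.04 − 163.55 + 180) mod 360) − 180 = 79.41°.
Going east by 79.41° from +163.55° passes through 180° before reaching -117.04°.

Yes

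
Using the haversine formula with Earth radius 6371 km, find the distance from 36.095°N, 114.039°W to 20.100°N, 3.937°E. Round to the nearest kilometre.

10989 km

Δλ = 3.937 − -114.039 = 117.976°.
Δφ = 20.100 − 36.095 = -15.995°.
a = sin²(Δφ/2) + cos φ₁ · cos φ₂ · sin²(Δλ/2) = 0.576754.
c = 2·atan2(√a, √(1−a)) = 1.72491 rad → d = 6371·c ≈ 10989.43 km.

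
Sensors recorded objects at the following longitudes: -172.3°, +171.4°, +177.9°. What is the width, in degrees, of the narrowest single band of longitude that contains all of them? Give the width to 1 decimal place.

Sort the longitudes: -172.3°, +171.4°, +177.9°.
Eastward gaps between consecutive values (wrapping around): 343.7°, 6.5°, 9.8°.
Largest gap = 343.7° ⇒ minimal covering band is its complement: 360° − 343.7° = 16.3°.
Band runs from +171.4° eastward to -172.3°, crossing the antimeridian.

16.3°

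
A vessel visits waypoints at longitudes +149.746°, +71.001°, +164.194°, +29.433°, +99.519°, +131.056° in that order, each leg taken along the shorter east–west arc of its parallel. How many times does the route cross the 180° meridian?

0

Leg 1: +149.746° → +71.001°, shortest Δλ = -78.745° (west) — does not cross 180°.
Leg 2: +71.001° → +164.194°, shortest Δλ = 93.193° (east) — does not cross 180°.
Leg 3: +164.194° → +29.433°, shortest Δλ = -134.761° (west) — does not cross 180°.
Leg 4: +29.433° → +99.519°, shortest Δλ = 70.086° (east) — does not cross 180°.
Leg 5: +99.519° → +131.056°, shortest Δλ = 31.537° (east) — does not cross 180°.
Total crossings: 0.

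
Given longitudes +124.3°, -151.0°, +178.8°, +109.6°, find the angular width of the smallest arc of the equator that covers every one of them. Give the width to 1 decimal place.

99.4°

Sort the longitudes: -151.0°, +109.6°, +124.3°, +178.8°.
Eastward gaps between consecutive values (wrapping around): 260.6°, 14.7°, 54.5°, 30.2°.
Largest gap = 260.6° ⇒ minimal covering band is its complement: 360° − 260.6° = 99.4°.
Band runs from +109.6° eastward to -151.0°, crossing the antimeridian.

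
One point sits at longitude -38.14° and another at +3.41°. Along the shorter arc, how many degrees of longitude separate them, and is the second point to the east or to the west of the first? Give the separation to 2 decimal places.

Raw difference: 3.41 − -38.14 = 41.55°.
Normalise into (−180°, 180°]: 41.55° stays 41.55°.
Positive ⇒ the second point lies to the east; separation 41.55°.

41.55° east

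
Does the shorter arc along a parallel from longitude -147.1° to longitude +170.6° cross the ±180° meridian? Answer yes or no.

Yes

Naïve |170.6 − -147.1| = 317.7° > 180°, so the shorter arc goes the other way round — across 180°.
Signed shortest Δλ = ((170.6 − -147.1 + 180) mod 360) − 180 = -42.3°.
Going west by 42.3° from -147.1° passes through 180° before reaching +170.6°.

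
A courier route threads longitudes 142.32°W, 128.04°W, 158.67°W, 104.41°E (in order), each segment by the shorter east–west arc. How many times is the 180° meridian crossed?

1

Leg 1: -142.32° → -128.04°, shortest Δλ = 14.28° (east) — does not cross 180°.
Leg 2: -128.04° → -158.67°, shortest Δλ = -30.63° (west) — does not cross 180°.
Leg 3: -158.67° → +104.41°, shortest Δλ = -96.92° (west) — crosses 180°.
Total crossings: 1.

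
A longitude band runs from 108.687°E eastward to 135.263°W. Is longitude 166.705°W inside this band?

Band width going east from +108.687° to -135.263°: ((-135.263 − 108.687) mod 360) = 116.050°.
Offset of -166.705° east of the west edge: ((-166.705 − 108.687) mod 360) = 84.608°.
84.608° ≤ 116.050° ⇒ inside.

Yes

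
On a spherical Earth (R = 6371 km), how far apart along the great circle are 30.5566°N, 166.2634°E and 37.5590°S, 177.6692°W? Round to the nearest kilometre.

Δλ = -177.6692 − 166.2634 = -343.9326°; wrapped into (−180°, 180°]: 16.0674°.
Δφ = -37.5590 − 30.5566 = -68.1156°.
a = sin²(Δφ/2) + cos φ₁ · cos φ₂ · sin²(Δλ/2) = 0.326965.
c = 2·atan2(√a, √(1−a)) = 1.21742 rad → d = 6371·c ≈ 7756.17 km.

7756 km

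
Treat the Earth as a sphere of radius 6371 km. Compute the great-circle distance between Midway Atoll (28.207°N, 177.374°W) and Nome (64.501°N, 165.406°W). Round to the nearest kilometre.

Δλ = -165.406 − -177.374 = 11.968°.
Δφ = 64.501 − 28.207 = 36.294°.
a = sin²(Δφ/2) + cos φ₁ · cos φ₂ · sin²(Δλ/2) = 0.101128.
c = 2·atan2(√a, √(1−a)) = 0.64725 rad → d = 6371·c ≈ 4123.64 km.

4124 km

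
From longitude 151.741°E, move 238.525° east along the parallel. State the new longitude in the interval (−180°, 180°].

30.266°E

Start at +151.741°; shift +238.525° → +390.266°.
+390.266° lies outside (−180°, 180°]; subtract 360° → +30.266°.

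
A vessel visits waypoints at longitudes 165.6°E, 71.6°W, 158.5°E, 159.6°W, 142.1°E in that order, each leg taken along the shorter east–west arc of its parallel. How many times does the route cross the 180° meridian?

Leg 1: +165.6° → -71.6°, shortest Δλ = 122.8° (east) — crosses 180°.
Leg 2: -71.6° → +158.5°, shortest Δλ = -129.9° (west) — crosses 180°.
Leg 3: +158.5° → -159.6°, shortest Δλ = 41.9° (east) — crosses 180°.
Leg 4: -159.6° → +142.1°, shortest Δλ = -58.3° (west) — crosses 180°.
Total crossings: 4.

4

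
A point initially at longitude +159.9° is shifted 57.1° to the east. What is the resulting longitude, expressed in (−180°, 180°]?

-143.0°

Start at +159.9°; shift +57.1° → +217.0°.
+217.0° lies outside (−180°, 180°]; subtract 360° → -143.0°.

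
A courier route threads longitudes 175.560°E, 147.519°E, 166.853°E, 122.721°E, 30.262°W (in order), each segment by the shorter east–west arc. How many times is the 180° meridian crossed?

0

Leg 1: +175.560° → +147.519°, shortest Δλ = -28.041° (west) — does not cross 180°.
Leg 2: +147.519° → +166.853°, shortest Δλ = 19.334° (east) — does not cross 180°.
Leg 3: +166.853° → +122.721°, shortest Δλ = -44.132° (west) — does not cross 180°.
Leg 4: +122.721° → -30.262°, shortest Δλ = -152.983° (west) — does not cross 180°.
Total crossings: 0.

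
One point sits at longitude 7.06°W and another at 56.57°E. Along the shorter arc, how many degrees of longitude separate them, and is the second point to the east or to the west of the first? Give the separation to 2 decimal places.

63.63° east

Raw difference: 56.57 − -7.06 = 63.63°.
Normalise into (−180°, 180°]: 63.63° stays 63.63°.
Positive ⇒ the second point lies to the east; separation 63.63°.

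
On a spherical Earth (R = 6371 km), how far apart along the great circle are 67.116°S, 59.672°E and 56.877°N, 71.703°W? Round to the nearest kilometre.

17323 km

Δλ = -71.703 − 59.672 = -131.375°.
Δφ = 56.877 − -67.116 = 123.993°.
a = sin²(Δφ/2) + cos φ₁ · cos φ₂ · sin²(Δλ/2) = 0.956018.
c = 2·atan2(√a, √(1−a)) = 2.71902 rad → d = 6371·c ≈ 17322.88 km.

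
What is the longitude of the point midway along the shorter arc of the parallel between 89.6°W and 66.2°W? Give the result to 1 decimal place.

Signed shortest Δλ from -89.6° to -66.2° is +23.4°.
Midpoint longitude = -89.6° + (+23.4°)/2 = -89.6° + 11.7° = -77.9°.

77.9°W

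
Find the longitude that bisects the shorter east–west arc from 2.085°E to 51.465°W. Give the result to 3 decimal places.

24.690°W

Signed shortest Δλ from +2.085° to -51.465° is -53.550°.
Midpoint longitude = +2.085° + (-53.550°)/2 = +2.085° − 26.775° = -24.690°.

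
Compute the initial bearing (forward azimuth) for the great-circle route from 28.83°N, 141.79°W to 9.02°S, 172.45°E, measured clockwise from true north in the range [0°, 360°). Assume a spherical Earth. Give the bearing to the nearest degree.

Δλ = 172.45 − -141.79 = 314.24°; wrapped into (−180°, 180°]: -45.76°.
θ = atan2( sin Δλ · cos φ₂ , cos φ₁ · sin φ₂ − sin φ₁ · cos φ₂ · cos Δλ )
  = atan2(-0.70756, -0.46961) = -123.572° → normalised to [0°, 360°): 236.428°.

236°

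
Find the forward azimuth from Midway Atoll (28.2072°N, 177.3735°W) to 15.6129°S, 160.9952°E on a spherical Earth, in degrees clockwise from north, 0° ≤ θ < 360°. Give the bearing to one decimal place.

Δλ = 160.9952 − -177.3735 = 338.3687°; wrapped into (−180°, 180°]: -21.6313°.
θ = atan2( sin Δλ · cos φ₂ , cos φ₁ · sin φ₂ − sin φ₁ · cos φ₂ · cos Δλ )
  = atan2(-0.35503, -0.66034) = -151.735° → normalised to [0°, 360°): 208.265°.

208.3°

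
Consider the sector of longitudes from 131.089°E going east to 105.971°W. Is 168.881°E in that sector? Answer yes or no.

Band width going east from +131.089° to -105.971°: ((-105.971 − 131.089) mod 360) = 122.940°.
Offset of +168.881° east of the west edge: ((168.881 − 131.089) mod 360) = 37.792°.
37.792° ≤ 122.940° ⇒ inside.

Yes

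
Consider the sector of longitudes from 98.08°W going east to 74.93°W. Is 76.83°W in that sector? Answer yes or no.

Band width going east from -98.08° to -74.93°: ((-74.93 − -98.08) mod 360) = 23.15°.
Offset of -76.83° east of the west edge: ((-76.83 − -98.08) mod 360) = 21.25°.
21.25° ≤ 23.15° ⇒ inside.

Yes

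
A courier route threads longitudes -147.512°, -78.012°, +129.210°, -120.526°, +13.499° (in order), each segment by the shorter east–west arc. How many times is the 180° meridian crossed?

2

Leg 1: -147.512° → -78.012°, shortest Δλ = 69.5° (east) — does not cross 180°.
Leg 2: -78.012° → +129.210°, shortest Δλ = -152.778° (west) — crosses 180°.
Leg 3: +129.210° → -120.526°, shortest Δλ = 110.264° (east) — crosses 180°.
Leg 4: -120.526° → +13.499°, shortest Δλ = 134.025° (east) — does not cross 180°.
Total crossings: 2.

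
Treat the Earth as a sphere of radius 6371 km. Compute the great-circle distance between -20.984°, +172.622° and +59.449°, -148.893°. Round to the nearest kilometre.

Δλ = -148.893 − 172.622 = -321.515°; wrapped into (−180°, 180°]: 38.485°.
Δφ = 59.449 − -20.984 = 80.433°.
a = sin²(Δφ/2) + cos φ₁ · cos φ₂ · sin²(Δλ/2) = 0.468447.
c = 2·atan2(√a, √(1−a)) = 1.50765 rad → d = 6371·c ≈ 9605.23 km.

9605 km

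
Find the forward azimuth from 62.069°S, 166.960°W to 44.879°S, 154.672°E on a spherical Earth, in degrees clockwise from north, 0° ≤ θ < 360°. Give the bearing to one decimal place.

290.0°

Δλ = 154.672 − -166.960 = 321.632°; wrapped into (−180°, 180°]: -38.368°.
θ = atan2( sin Δλ · cos φ₂ , cos φ₁ · sin φ₂ − sin φ₁ · cos φ₂ · cos Δλ )
  = atan2(-0.43983, 0.16034) = -69.971° → normalised to [0°, 360°): 290.029°.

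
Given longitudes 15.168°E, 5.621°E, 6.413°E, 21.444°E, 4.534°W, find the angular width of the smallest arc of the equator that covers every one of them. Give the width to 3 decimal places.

Sort the longitudes: -4.534°, +5.621°, +6.413°, +15.168°, +21.444°.
Eastward gaps between consecutive values (wrapping around): 10.155°, 0.792°, 8.755°, 6.276°, 334.022°.
Largest gap = 334.022° ⇒ minimal covering band is its complement: 360° − 334.022° = 25.978°.
Band runs from -4.534° eastward to +21.444°.

25.978°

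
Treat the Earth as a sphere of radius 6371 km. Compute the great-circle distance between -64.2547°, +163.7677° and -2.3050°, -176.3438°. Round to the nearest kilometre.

Δλ = -176.3438 − 163.7677 = -340.1115°; wrapped into (−180°, 180°]: 19.8885°.
Δφ = -2.3050 − -64.2547 = 61.9497°.
a = sin²(Δφ/2) + cos φ₁ · cos φ₂ · sin²(Δλ/2) = 0.277820.
c = 2·atan2(√a, √(1−a)) = 1.11034 rad → d = 6371·c ≈ 7073.95 km.

7074 km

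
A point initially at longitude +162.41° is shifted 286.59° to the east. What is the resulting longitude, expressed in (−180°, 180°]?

Start at +162.41°; shift +286.59° → +449.00°.
+449.00° lies outside (−180°, 180°]; subtract 360° → +89.00°.

+89.00°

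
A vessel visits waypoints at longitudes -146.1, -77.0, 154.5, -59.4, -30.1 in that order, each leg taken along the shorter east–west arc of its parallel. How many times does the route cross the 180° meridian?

2

Leg 1: -146.1° → -77.0°, shortest Δλ = 69.1° (east) — does not cross 180°.
Leg 2: -77.0° → +154.5°, shortest Δλ = -128.5° (west) — crosses 180°.
Leg 3: +154.5° → -59.4°, shortest Δλ = 146.1° (east) — crosses 180°.
Leg 4: -59.4° → -30.1°, shortest Δλ = 29.3° (east) — does not cross 180°.
Total crossings: 2.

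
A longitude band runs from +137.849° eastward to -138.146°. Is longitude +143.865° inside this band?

Yes

Band width going east from +137.849° to -138.146°: ((-138.146 − 137.849) mod 360) = 84.005°.
Offset of +143.865° east of the west edge: ((143.865 − 137.849) mod 360) = 6.016°.
6.016° ≤ 84.005° ⇒ inside.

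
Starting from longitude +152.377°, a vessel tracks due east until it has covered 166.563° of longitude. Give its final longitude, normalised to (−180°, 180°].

Start at +152.377°; shift +166.563° → +318.940°.
+318.940° lies outside (−180°, 180°]; subtract 360° → -41.060°.

-41.060°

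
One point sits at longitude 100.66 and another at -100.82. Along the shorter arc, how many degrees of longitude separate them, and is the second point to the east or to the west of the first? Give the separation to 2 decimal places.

158.52° east

Raw difference: -100.82 − 100.66 = -201.48°.
Normalise into (−180°, 180°]: -201.48° + 360° = 158.52°.
Positive ⇒ the second point lies to the east; separation 158.52°.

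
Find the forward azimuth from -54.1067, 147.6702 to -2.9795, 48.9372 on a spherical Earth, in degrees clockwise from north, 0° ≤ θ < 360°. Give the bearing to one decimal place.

261.2°

Δλ = 48.9372 − 147.6702 = -98.7330°.
θ = atan2( sin Δλ · cos φ₂ , cos φ₁ · sin φ₂ − sin φ₁ · cos φ₂ · cos Δλ )
  = atan2(-0.98707, -0.15331) = -98.828° → normalised to [0°, 360°): 261.172°.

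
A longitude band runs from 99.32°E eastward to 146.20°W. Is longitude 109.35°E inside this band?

Yes

Band width going east from +99.32° to -146.20°: ((-146.20 − 99.32) mod 360) = 114.48°.
Offset of +109.35° east of the west edge: ((109.35 − 99.32) mod 360) = 10.03°.
10.03° ≤ 114.48° ⇒ inside.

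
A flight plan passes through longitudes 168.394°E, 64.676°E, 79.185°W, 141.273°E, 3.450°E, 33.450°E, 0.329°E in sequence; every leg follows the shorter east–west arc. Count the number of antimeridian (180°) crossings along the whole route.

1

Leg 1: +168.394° → +64.676°, shortest Δλ = -103.718° (west) — does not cross 180°.
Leg 2: +64.676° → -79.185°, shortest Δλ = -143.861° (west) — does not cross 180°.
Leg 3: -79.185° → +141.273°, shortest Δλ = -139.542° (west) — crosses 180°.
Leg 4: +141.273° → +3.450°, shortest Δλ = -137.823° (west) — does not cross 180°.
Leg 5: +3.450° → +33.450°, shortest Δλ = 30.0° (east) — does not cross 180°.
Leg 6: +33.450° → +0.329°, shortest Δλ = -33.121° (west) — does not cross 180°.
Total crossings: 1.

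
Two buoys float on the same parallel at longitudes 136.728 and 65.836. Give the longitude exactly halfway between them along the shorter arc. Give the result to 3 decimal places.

Signed shortest Δλ from +136.728° to +65.836° is -70.892°.
Midpoint longitude = +136.728° + (-70.892°)/2 = +136.728° − 35.446° = +101.282°.

+101.282°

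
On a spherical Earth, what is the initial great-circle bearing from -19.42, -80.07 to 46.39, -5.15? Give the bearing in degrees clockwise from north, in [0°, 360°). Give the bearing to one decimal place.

41.9°

Δλ = -5.15 − -80.07 = 74.92°.
θ = atan2( sin Δλ · cos φ₂ , cos φ₁ · sin φ₂ − sin φ₁ · cos φ₂ · cos Δλ )
  = atan2(0.66599, 0.74252) = 41.890° → normalised to [0°, 360°): 41.890°.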